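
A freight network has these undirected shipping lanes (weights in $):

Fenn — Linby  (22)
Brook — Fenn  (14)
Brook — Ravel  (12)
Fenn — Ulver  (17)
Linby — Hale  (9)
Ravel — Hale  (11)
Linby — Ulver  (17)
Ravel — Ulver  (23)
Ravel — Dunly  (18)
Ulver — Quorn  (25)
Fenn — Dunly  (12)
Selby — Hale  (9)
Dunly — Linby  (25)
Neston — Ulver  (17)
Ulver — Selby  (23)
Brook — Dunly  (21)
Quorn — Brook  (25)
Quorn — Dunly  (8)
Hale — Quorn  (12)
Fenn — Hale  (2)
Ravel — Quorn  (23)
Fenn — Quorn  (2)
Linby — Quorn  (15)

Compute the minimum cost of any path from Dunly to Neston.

Shortest distances from Dunly:
Dunly: 0
Quorn: 8  (via Dunly)
Fenn: 10  (via Quorn)
Hale: 12  (via Fenn)
Ravel: 18  (via Dunly)
Brook: 21  (via Dunly)
Selby: 21  (via Hale)
Linby: 21  (via Hale)
Ulver: 27  (via Fenn)
Neston: 44  (via Ulver)
Shortest route: Dunly–Quorn–Fenn–Ulver–Neston = $44.

$44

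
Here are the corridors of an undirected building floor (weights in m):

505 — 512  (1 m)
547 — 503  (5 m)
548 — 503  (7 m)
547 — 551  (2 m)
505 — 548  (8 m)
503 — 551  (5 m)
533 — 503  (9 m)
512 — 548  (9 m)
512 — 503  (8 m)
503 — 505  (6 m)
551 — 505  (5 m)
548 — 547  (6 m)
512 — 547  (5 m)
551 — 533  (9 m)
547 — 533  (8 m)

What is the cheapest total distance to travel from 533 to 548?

Enumerating some paths:
533 → 547 → 548: 8+6 = 14
533 → 503 → 548: 9+7 = 16
Cheapest is 533 → 547 → 548 at 14 m.

14 m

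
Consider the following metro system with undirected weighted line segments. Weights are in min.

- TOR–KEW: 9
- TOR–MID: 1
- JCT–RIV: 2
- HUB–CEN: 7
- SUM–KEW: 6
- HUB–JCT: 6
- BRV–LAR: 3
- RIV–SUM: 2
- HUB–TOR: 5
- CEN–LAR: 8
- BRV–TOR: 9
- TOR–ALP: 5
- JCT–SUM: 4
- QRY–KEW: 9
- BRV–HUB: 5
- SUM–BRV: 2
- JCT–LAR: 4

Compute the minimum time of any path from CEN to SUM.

Candidate routes:
CEN - LAR - JCT - SUM: 8+4+4 = 16
CEN - HUB - BRV - SUM: 7+5+2 = 14
CEN - LAR - JCT - RIV - SUM: 8+4+2+2 = 16
CEN - LAR - BRV - SUM: 8+3+2 = 13
The minimum is 13 min via CEN - LAR - BRV - SUM.

13 min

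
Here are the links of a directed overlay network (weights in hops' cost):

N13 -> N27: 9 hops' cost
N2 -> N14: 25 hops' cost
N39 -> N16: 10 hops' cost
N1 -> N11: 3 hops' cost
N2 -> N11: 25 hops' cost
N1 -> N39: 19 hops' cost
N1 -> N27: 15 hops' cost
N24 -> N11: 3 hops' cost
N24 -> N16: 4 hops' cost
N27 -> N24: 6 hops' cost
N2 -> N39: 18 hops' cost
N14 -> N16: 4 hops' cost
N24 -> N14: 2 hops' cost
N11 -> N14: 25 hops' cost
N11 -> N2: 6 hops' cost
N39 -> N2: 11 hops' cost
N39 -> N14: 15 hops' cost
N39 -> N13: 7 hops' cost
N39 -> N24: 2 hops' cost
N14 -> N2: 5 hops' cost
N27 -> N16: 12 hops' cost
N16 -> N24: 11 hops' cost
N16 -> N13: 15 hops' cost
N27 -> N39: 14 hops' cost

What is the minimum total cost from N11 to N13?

31 hops' cost

Settle nodes by increasing distance from N11:
N11: 0
N2: 6  (via N11)
N39: 24  (via N2)
N14: 25  (via N11)
N24: 26  (via N39)
N16: 29  (via N14)
N13: 31  (via N39)
Shortest route: N11–N2–N39–N13 = 31 hops' cost.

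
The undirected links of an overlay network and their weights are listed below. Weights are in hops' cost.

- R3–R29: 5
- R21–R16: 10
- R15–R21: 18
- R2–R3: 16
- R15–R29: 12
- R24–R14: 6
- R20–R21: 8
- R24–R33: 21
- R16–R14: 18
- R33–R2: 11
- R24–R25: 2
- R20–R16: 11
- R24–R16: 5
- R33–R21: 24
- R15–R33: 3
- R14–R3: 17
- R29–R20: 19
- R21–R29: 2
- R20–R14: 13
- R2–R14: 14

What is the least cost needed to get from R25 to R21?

Running Dijkstra from R25:
R25: 0
R24: 2  (via R25)
R16: 7  (via R24)
R14: 8  (via R24)
R21: 17  (via R16)
Shortest route: R25–R24–R16–R21 = 17 hops' cost.

17 hops' cost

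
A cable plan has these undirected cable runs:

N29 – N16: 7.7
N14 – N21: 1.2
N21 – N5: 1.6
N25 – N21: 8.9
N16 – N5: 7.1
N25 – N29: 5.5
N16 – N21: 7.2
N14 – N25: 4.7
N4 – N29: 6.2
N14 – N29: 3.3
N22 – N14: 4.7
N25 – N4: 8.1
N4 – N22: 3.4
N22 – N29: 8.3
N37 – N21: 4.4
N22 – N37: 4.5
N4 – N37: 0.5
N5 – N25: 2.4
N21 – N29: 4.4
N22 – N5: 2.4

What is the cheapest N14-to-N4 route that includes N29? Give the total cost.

9.5

Shortest N14→N29: N14 → N29 = 3.3
Best N29 to N4: N29 → N4 costing 6.2
Total via N29: 3.3 + 6.2 = 9.5.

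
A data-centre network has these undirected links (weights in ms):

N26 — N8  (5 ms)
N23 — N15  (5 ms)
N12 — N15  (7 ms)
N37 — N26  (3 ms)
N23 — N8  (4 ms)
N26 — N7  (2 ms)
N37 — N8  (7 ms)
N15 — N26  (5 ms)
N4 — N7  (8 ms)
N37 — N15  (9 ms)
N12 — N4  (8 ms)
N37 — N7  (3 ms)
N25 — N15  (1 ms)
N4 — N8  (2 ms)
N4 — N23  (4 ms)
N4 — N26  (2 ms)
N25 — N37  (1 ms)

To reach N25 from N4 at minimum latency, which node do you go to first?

Candidate routes:
N4 - N26 - N37 - N25: 2+3+1 = 6
N4 - N26 - N15 - N25: 2+5+1 = 8
The minimum is 6 ms via N4 - N26 - N37 - N25.
So from N4 the first move is to N26.

N26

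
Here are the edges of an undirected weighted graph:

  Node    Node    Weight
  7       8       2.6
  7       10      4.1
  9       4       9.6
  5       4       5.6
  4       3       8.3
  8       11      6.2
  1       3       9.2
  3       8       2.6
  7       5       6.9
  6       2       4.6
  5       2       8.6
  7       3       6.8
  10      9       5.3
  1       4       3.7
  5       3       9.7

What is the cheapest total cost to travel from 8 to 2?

Candidate routes:
8 - 7 - 5 - 2: 2.6+6.9+8.6 = 18.1
8 - 3 - 5 - 2: 2.6+9.7+8.6 = 20.9
The minimum is 18.1 via 8 - 7 - 5 - 2.

18.1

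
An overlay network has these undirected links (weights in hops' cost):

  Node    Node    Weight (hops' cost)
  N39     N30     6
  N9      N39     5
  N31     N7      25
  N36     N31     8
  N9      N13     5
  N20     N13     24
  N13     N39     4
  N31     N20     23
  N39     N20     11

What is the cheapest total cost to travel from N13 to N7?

Running Dijkstra from N13:
N13: 0
N39: 4  (via N13)
N9: 5  (via N13)
N30: 10  (via N39)
N20: 15  (via N39)
N31: 38  (via N20)
N36: 46  (via N31)
N7: 63  (via N31)
Shortest route: N13 → N39 → N20 → N31 → N7 = 63 hops' cost.

63 hops' cost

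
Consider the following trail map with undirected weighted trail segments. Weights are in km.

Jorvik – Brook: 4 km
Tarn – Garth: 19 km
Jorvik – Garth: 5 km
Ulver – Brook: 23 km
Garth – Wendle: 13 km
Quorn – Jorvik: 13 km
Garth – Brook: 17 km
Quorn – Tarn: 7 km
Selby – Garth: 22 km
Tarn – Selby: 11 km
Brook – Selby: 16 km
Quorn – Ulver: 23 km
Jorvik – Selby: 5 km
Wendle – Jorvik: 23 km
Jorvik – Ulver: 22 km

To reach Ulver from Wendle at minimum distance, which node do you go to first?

Garth

Candidate routes:
Wendle–Garth–Jorvik–Ulver: 13+5+22 = 40
Wendle–Garth–Jorvik–Brook–Ulver: 13+5+4+23 = 45
Cheapest is Wendle–Garth–Jorvik–Ulver at 40 km.
So from Wendle the first move is to Garth.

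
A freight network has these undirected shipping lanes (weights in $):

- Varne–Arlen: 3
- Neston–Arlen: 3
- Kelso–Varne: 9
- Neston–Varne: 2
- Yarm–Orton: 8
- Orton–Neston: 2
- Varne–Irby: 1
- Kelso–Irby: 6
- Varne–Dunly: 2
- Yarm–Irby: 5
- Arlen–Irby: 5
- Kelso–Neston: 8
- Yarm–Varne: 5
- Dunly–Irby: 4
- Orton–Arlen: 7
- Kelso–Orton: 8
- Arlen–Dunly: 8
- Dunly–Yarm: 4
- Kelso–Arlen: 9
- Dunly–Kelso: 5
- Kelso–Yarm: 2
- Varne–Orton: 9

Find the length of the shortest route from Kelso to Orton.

$8

Candidate routes:
Kelso - Orton: 8 = 8
Kelso - Neston - Orton: 8+2 = 10
The minimum is $8 via Kelso - Orton.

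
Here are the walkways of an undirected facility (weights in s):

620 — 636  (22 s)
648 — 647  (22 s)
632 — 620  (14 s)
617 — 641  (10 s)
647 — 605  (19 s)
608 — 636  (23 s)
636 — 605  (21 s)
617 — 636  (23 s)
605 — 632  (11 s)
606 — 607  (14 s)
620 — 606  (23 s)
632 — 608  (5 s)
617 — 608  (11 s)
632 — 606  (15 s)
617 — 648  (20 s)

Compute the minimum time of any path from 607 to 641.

55 s

Running Dijkstra from 607:
607: 0
606: 14  (via 607)
632: 29  (via 606)
608: 34  (via 632)
620: 37  (via 606)
605: 40  (via 632)
617: 45  (via 608)
641: 55  (via 617)
Shortest route: 607–606–632–608–617–641 = 55 s.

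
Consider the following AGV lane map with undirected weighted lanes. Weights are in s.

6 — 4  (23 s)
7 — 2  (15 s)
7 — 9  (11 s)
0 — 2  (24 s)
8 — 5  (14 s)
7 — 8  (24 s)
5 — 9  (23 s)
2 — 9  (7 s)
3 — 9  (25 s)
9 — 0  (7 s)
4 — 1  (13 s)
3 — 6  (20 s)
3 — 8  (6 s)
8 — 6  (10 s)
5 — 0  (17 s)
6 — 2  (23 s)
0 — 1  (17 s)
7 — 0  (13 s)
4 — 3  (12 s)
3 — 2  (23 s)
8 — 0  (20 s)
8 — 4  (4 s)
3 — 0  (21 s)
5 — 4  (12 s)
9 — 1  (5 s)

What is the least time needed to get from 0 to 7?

Compare a few routes:
0 → 9 → 7: 7+11 = 18
0 → 7: 13 = 13
Cheapest is 0 → 7 at 13 s.

13 s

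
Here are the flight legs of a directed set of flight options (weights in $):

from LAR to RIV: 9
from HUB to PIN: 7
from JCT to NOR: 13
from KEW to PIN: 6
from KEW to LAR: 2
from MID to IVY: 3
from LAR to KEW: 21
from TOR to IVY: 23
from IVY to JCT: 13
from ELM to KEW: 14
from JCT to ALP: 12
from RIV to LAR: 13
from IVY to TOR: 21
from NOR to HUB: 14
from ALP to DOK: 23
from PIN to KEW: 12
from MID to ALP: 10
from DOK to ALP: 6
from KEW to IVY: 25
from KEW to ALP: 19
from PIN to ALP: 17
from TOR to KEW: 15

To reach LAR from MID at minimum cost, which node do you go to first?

Compare a few routes:
MID → IVY → JCT → NOR → HUB → PIN → KEW → LAR: 3+13+13+14+7+12+2 = 64
MID → IVY → TOR → KEW → LAR: 3+21+15+2 = 41
The minimum is $41 via MID → IVY → TOR → KEW → LAR.
So from MID the first move is to IVY.

IVY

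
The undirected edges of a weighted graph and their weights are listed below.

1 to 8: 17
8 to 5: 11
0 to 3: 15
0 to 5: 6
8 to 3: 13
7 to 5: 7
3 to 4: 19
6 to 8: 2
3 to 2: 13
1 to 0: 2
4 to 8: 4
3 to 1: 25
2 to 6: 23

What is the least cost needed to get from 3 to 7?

Candidate routes:
3 → 8 → 5 → 7: 13+11+7 = 31
3 → 1 → 0 → 5 → 7: 25+2+6+7 = 40
3 → 0 → 5 → 7: 15+6+7 = 28
3 → 4 → 8 → 5 → 7: 19+4+11+7 = 41
Cheapest is 3 → 0 → 5 → 7 at 28.

28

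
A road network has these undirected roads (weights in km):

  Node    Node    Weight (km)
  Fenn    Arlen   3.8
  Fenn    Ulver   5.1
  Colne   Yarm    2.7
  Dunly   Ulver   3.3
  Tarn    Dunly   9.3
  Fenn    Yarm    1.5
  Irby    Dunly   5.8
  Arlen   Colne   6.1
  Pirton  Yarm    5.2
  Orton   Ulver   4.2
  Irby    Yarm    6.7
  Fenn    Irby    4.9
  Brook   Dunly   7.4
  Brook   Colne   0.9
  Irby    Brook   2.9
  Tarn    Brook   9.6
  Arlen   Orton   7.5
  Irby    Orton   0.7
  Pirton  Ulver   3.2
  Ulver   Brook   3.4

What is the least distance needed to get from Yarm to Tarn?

13.2 km

Settle nodes by increasing distance from Yarm:
Yarm: 0
Fenn: 1.5  (via Yarm)
Colne: 2.7  (via Yarm)
Brook: 3.6  (via Colne)
Pirton: 5.2  (via Yarm)
Arlen: 5.3  (via Fenn)
Irby: 6.4  (via Fenn)
Ulver: 6.6  (via Fenn)
Orton: 7.1  (via Irby)
Dunly: 9.9  (via Ulver)
Tarn: 13.2  (via Brook)
Shortest route: Yarm → Colne → Brook → Tarn = 13.2 km.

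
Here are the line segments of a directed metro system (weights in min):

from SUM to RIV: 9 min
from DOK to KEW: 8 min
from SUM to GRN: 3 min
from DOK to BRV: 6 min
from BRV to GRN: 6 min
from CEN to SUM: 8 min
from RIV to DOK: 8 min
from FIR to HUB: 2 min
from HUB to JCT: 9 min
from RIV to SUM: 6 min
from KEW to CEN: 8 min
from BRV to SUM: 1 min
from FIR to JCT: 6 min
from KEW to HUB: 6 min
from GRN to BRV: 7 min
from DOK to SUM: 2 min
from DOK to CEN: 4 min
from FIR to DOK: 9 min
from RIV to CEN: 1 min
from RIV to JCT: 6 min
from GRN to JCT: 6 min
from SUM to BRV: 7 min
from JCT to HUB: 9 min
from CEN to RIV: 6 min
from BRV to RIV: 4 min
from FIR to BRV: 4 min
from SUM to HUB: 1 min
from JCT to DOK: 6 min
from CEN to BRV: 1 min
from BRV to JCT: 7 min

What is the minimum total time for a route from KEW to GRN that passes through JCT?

Shortest KEW→JCT: KEW–HUB–JCT = 15
Shortest JCT→GRN: JCT–DOK–SUM–GRN = 11
Total via JCT: 15 + 11 = 26 min.

26 min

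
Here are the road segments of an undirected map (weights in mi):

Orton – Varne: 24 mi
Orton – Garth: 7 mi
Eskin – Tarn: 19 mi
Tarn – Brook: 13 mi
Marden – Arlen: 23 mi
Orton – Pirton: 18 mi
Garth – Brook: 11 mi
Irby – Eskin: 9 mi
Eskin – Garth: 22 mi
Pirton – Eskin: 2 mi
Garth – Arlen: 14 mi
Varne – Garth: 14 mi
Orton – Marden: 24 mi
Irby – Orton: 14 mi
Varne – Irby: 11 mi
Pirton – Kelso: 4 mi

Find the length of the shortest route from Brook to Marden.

Shortest distances from Brook:
Brook: 0
Garth: 11  (via Brook)
Tarn: 13  (via Brook)
Orton: 18  (via Garth)
Arlen: 25  (via Garth)
Varne: 25  (via Garth)
Eskin: 32  (via Tarn)
Irby: 32  (via Orton)
Pirton: 34  (via Eskin)
Kelso: 38  (via Pirton)
Marden: 42  (via Orton)
Shortest route: Brook → Garth → Orton → Marden = 42 mi.

42 mi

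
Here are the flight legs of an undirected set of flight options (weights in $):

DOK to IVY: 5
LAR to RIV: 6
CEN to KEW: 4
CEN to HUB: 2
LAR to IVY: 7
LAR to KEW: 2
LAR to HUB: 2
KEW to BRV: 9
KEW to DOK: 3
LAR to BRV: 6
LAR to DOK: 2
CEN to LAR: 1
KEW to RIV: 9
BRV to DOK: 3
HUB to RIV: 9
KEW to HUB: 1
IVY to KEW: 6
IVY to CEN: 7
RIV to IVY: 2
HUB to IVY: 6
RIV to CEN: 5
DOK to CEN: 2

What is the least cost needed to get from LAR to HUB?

Candidate routes:
LAR–CEN–HUB: 1+2 = 3
LAR–HUB: 2 = 2
Cheapest is LAR–HUB at $2.

$2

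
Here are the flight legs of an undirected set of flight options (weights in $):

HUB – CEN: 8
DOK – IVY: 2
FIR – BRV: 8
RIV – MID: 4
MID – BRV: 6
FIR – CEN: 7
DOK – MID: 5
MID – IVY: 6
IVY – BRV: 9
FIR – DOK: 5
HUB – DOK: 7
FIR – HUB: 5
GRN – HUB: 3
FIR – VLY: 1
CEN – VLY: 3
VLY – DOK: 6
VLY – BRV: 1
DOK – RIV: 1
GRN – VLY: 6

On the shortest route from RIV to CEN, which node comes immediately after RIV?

DOK

Enumerating some paths:
RIV - MID - BRV - VLY - CEN: 4+6+1+3 = 14
RIV - DOK - FIR - CEN: 1+5+7 = 13
RIV - DOK - VLY - CEN: 1+6+3 = 10
The minimum is $10 via RIV - DOK - VLY - CEN.
So from RIV the first move is to DOK.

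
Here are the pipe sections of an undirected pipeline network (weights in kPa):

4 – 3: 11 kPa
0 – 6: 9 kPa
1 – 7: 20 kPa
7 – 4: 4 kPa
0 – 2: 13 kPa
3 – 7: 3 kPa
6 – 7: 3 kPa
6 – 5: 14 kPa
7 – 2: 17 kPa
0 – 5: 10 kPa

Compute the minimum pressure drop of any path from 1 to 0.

Running Dijkstra from 1:
1: 0
7: 20  (via 1)
3: 23  (via 7)
6: 23  (via 7)
4: 24  (via 7)
0: 32  (via 6)
Shortest route: 1–7–6–0 = 32 kPa.

32 kPa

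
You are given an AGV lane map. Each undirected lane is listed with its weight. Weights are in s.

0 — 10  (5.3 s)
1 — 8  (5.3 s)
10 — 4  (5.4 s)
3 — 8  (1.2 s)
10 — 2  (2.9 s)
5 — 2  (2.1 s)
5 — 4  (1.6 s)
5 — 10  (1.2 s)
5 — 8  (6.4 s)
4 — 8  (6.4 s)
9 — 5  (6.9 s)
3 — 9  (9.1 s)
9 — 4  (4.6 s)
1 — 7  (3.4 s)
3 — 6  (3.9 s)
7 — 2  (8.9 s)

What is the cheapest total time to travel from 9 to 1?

15.6 s

Compare a few routes:
9 → 3 → 8 → 1: 9.1+1.2+5.3 = 15.6
9 → 5 → 8 → 1: 6.9+6.4+5.3 = 18.6
9 → 4 → 5 → 8 → 1: 4.6+1.6+6.4+5.3 = 17.9
9 → 4 → 8 → 1: 4.6+6.4+5.3 = 16.3
The minimum is 15.6 s via 9 → 3 → 8 → 1.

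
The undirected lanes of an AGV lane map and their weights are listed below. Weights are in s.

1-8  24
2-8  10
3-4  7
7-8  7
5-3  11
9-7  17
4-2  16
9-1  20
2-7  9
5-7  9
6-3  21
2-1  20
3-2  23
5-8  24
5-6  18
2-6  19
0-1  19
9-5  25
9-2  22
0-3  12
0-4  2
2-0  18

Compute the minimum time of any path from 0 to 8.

Running Dijkstra from 0:
0: 0
4: 2  (via 0)
3: 9  (via 4)
2: 18  (via 0)
1: 19  (via 0)
5: 20  (via 3)
7: 27  (via 2)
8: 28  (via 2)
Shortest route: 0–2–8 = 28 s.

28 s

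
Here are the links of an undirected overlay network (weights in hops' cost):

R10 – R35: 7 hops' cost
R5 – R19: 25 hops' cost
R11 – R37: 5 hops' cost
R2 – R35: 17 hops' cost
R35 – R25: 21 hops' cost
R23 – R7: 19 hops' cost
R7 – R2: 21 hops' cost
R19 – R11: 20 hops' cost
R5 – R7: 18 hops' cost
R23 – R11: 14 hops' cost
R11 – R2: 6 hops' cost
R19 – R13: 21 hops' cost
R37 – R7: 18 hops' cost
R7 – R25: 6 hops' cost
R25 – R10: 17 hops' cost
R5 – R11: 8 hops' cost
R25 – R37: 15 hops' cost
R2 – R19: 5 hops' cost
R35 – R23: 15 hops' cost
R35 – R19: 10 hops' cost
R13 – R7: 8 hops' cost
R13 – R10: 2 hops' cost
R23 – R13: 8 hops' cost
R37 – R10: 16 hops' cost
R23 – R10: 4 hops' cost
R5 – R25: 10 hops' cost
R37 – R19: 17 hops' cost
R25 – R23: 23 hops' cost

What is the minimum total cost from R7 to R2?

Enumerating some paths:
R7 - R25 - R5 - R11 - R2: 6+10+8+6 = 30
R7 - R2: 21 = 21
R7 - R37 - R11 - R2: 18+5+6 = 29
Cheapest is R7 - R2 at 21 hops' cost.

21 hops' cost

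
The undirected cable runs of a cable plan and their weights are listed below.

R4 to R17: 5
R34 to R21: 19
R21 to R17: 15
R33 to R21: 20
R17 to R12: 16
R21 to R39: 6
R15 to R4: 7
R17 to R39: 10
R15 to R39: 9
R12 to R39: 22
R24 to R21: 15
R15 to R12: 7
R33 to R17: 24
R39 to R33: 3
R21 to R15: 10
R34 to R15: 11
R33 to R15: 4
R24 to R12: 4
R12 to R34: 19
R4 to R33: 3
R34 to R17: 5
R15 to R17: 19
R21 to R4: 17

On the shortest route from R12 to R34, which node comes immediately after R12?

Compare a few routes:
R12 → R17 → R34: 16+5 = 21
R12 → R34: 19 = 19
R12 → R15 → R34: 7+11 = 18
The minimum is 18 via R12 → R15 → R34.
So from R12 the first move is to R15.

R15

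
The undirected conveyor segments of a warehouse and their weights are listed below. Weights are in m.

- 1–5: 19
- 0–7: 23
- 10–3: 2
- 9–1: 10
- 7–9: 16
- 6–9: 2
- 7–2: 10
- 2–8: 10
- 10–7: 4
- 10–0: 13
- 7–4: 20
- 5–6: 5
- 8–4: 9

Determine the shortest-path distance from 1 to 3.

Enumerating some paths:
1 → 5 → 6 → 9 → 7 → 10 → 3: 19+5+2+16+4+2 = 48
1 → 9 → 7 → 10 → 3: 10+16+4+2 = 32
The minimum is 32 m via 1 → 9 → 7 → 10 → 3.

32 m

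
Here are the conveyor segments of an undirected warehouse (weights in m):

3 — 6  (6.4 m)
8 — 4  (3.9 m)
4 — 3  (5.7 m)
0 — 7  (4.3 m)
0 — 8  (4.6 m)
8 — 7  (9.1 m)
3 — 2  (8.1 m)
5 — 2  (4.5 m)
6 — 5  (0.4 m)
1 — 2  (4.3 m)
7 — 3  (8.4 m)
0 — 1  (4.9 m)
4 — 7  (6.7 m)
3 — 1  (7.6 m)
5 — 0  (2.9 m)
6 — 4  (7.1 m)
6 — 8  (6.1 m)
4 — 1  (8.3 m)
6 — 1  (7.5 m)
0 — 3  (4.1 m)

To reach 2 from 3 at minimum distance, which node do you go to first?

Enumerating some paths:
3 - 6 - 5 - 2: 6.4+0.4+4.5 = 11.3
3 - 2: 8.1 = 8.1
3 - 0 - 5 - 2: 4.1+2.9+4.5 = 11.5
Cheapest is 3 - 2 at 8.1 m.
So from 3 the first move is to 2.

2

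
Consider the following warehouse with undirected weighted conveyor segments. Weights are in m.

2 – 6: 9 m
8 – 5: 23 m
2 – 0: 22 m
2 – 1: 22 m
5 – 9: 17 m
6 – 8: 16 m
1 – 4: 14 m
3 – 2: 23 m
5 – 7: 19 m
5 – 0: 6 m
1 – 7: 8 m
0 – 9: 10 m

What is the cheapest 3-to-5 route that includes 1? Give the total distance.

Best 3 to 1: 3 → 2 → 1 costing 45
Best 1 to 5: 1 → 7 → 5 costing 27
Total via 1: 45 + 27 = 72 m.

72 m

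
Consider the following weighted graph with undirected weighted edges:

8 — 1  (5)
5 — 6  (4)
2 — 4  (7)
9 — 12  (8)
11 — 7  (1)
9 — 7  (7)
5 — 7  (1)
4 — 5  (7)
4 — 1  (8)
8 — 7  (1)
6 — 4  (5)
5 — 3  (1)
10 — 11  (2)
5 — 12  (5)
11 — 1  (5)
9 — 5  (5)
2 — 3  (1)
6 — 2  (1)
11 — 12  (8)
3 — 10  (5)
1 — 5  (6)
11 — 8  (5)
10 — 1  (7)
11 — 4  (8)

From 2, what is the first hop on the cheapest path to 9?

Enumerating some paths:
2–6–5–7–9: 1+4+1+7 = 13
2–3–5–9: 1+1+5 = 7
2–6–5–9: 1+4+5 = 10
2–3–5–7–9: 1+1+1+7 = 10
Cheapest is 2–3–5–9 at 7.
So from 2 the first move is to 3.

3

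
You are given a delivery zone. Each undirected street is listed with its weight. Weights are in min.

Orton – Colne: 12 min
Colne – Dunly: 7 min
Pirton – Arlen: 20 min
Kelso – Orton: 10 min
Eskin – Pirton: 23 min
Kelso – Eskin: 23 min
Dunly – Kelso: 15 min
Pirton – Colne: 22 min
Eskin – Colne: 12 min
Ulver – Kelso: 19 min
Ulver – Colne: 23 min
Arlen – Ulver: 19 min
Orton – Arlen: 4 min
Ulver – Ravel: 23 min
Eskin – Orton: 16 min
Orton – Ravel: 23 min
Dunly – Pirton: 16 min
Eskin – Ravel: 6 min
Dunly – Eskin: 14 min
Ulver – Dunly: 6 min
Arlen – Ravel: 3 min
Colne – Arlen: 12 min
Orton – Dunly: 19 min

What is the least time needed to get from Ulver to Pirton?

22 min

Candidate routes:
Ulver → Arlen → Pirton: 19+20 = 39
Ulver → Dunly → Pirton: 6+16 = 22
Ulver → Dunly → Colne → Pirton: 6+7+22 = 35
Cheapest is Ulver → Dunly → Pirton at 22 min.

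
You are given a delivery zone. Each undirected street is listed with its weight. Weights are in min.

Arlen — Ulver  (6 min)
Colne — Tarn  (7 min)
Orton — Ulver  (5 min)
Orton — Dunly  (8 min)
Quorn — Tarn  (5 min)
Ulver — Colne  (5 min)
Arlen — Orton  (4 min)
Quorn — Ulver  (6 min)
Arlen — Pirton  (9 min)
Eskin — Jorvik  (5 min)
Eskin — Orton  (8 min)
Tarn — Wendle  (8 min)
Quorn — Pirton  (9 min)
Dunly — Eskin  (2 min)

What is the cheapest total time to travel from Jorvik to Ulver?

Enumerating some paths:
Jorvik - Eskin - Orton - Ulver: 5+8+5 = 18
Jorvik - Eskin - Dunly - Orton - Arlen - Ulver: 5+2+8+4+6 = 25
Jorvik - Eskin - Orton - Arlen - Ulver: 5+8+4+6 = 23
Jorvik - Eskin - Dunly - Orton - Ulver: 5+2+8+5 = 20
The minimum is 18 min via Jorvik - Eskin - Orton - Ulver.

18 min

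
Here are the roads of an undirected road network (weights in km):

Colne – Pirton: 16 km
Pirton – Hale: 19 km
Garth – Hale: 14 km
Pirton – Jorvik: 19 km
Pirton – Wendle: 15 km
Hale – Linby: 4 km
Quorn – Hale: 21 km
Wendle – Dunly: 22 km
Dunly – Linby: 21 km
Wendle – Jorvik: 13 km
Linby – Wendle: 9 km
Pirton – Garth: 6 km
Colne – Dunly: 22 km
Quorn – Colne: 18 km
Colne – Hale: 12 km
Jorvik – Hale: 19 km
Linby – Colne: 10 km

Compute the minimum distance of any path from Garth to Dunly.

Compare a few routes:
Garth - Pirton - Wendle - Dunly: 6+15+22 = 43
Garth - Pirton - Colne - Dunly: 6+16+22 = 44
Garth - Hale - Linby - Dunly: 14+4+21 = 39
Garth - Hale - Colne - Dunly: 14+12+22 = 48
The minimum is 39 km via Garth - Hale - Linby - Dunly.

39 km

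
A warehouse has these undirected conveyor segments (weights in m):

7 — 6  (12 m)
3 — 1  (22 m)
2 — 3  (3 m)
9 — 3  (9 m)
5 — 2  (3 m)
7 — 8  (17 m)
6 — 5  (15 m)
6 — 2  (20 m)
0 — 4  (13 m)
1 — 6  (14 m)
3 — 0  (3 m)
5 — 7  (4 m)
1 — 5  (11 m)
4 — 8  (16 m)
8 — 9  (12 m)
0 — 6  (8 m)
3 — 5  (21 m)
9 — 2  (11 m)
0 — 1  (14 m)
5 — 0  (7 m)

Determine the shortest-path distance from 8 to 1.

32 m

Compare a few routes:
8 - 9 - 3 - 0 - 1: 12+9+3+14 = 38
8 - 9 - 2 - 5 - 1: 12+11+3+11 = 37
8 - 7 - 5 - 1: 17+4+11 = 32
Cheapest is 8 - 7 - 5 - 1 at 32 m.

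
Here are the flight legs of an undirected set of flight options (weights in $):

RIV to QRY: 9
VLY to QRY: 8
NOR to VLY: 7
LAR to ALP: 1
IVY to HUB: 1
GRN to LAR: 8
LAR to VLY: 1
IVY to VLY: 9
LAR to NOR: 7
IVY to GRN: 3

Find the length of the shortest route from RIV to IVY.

Enumerating some paths:
RIV–QRY–VLY–LAR–GRN–IVY: 9+8+1+8+3 = 29
RIV–QRY–VLY–NOR–LAR–GRN–IVY: 9+8+7+7+8+3 = 42
RIV–QRY–VLY–IVY: 9+8+9 = 26
Cheapest is RIV–QRY–VLY–IVY at $26.

$26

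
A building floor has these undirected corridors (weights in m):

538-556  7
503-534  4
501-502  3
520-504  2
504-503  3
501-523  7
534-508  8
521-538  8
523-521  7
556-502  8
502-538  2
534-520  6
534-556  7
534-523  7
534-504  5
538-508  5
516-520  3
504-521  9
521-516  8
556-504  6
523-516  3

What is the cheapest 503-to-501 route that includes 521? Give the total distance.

25 m

Best 503 to 521: 503–504–521 costing 12
Shortest 521→501: 521–538–502–501 = 13
Total via 521: 12 + 13 = 25 m.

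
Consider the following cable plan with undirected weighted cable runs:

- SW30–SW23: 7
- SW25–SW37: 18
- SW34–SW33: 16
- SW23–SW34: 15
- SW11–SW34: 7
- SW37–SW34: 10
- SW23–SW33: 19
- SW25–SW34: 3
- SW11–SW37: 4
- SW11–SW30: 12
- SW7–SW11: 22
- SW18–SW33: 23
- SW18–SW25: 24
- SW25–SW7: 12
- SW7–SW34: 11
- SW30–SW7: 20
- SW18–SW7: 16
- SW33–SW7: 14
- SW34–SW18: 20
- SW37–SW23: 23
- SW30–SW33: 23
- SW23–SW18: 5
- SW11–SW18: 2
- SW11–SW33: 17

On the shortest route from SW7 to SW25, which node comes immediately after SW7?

SW25

Compare a few routes:
SW7–SW25: 12 = 12
SW7–SW18–SW11–SW34–SW25: 16+2+7+3 = 28
SW7–SW34–SW25: 11+3 = 14
Cheapest is SW7–SW25 at 12.
So from SW7 the first move is to SW25.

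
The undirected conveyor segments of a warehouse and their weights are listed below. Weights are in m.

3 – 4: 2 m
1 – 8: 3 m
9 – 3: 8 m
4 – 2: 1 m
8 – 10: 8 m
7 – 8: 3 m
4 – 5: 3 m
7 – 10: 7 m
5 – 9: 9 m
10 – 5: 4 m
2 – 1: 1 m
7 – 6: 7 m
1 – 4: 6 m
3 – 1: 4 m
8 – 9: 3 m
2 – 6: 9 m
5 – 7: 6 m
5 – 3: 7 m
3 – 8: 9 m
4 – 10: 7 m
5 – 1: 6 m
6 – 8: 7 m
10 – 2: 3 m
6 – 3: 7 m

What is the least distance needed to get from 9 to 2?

7 m

Running Dijkstra from 9:
9: 0
8: 3  (via 9)
1: 6  (via 8)
7: 6  (via 8)
2: 7  (via 1)
Shortest route: 9 → 8 → 1 → 2 = 7 m.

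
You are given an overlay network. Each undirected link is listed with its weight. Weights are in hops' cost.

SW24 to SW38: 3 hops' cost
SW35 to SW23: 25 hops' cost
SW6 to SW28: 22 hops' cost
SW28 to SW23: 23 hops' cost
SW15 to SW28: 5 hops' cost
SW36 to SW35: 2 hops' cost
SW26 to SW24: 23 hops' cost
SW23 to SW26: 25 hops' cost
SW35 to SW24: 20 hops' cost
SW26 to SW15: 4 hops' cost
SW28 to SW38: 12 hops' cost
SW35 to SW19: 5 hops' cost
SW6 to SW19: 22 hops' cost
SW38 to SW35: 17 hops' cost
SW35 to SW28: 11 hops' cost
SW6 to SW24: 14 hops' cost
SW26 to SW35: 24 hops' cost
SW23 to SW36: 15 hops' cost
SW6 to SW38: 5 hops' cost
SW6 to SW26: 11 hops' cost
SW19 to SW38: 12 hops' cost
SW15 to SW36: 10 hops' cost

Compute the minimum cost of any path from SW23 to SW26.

25 hops' cost

Enumerating some paths:
SW23–SW26: 25 = 25
SW23–SW36–SW15–SW26: 15+10+4 = 29
The minimum is 25 hops' cost via SW23–SW26.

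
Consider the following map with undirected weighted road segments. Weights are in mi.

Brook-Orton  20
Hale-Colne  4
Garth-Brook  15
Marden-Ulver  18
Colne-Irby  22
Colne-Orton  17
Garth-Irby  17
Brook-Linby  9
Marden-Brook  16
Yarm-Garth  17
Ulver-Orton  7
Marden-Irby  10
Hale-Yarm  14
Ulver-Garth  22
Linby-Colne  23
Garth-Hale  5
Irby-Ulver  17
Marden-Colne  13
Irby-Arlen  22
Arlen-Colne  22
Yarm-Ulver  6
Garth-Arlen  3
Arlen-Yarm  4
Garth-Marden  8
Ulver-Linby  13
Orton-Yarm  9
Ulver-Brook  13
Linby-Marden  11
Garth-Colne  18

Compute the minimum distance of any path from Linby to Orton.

20 mi

Candidate routes:
Linby → Brook → Ulver → Orton: 9+13+7 = 29
Linby → Brook → Orton: 9+20 = 29
Linby → Ulver → Orton: 13+7 = 20
Linby → Ulver → Yarm → Orton: 13+6+9 = 28
Cheapest is Linby → Ulver → Orton at 20 mi.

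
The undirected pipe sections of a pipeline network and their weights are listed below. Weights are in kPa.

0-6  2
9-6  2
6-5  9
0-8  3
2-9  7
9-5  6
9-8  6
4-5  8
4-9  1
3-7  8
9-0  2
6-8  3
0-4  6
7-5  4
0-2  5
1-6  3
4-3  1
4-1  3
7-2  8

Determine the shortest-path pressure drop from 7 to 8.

Shortest distances from 7:
7: 0
5: 4  (via 7)
2: 8  (via 7)
3: 8  (via 7)
4: 9  (via 3)
9: 10  (via 5)
0: 12  (via 9)
1: 12  (via 4)
6: 12  (via 9)
8: 15  (via 0)
Shortest route: 7 → 5 → 9 → 0 → 8 = 15 kPa.

15 kPa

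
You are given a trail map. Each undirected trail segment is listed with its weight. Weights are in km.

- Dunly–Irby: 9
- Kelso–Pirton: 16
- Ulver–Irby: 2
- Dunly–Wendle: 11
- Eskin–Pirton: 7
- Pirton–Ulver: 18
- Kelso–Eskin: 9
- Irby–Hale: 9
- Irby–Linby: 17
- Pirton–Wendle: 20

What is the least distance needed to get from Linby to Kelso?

Compare a few routes:
Linby - Irby - Ulver - Pirton - Kelso: 17+2+18+16 = 53
Linby - Irby - Dunly - Wendle - Pirton - Kelso: 17+9+11+20+16 = 73
Cheapest is Linby - Irby - Ulver - Pirton - Kelso at 53 km.

53 km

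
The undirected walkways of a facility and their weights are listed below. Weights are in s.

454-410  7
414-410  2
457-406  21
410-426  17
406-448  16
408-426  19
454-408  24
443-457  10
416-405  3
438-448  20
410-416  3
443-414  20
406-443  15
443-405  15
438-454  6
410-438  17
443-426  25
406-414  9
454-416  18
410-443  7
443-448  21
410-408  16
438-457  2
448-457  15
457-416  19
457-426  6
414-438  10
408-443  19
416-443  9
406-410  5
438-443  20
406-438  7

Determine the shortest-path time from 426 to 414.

18 s

Shortest distances from 426:
426: 0
457: 6  (via 426)
438: 8  (via 457)
454: 14  (via 438)
406: 15  (via 438)
443: 16  (via 457)
410: 17  (via 426)
414: 18  (via 438)
Shortest route: 426–457–438–414 = 18 s.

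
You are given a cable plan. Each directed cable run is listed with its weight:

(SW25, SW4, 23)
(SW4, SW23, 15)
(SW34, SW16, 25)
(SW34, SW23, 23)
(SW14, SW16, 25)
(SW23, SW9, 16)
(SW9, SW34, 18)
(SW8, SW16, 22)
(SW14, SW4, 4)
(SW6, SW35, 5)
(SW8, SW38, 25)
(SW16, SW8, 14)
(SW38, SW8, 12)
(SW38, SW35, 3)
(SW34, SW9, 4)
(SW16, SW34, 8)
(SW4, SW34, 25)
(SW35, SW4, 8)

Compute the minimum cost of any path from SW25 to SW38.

112

Settle nodes by increasing distance from SW25:
SW25: 0
SW4: 23  (via SW25)
SW23: 38  (via SW4)
SW34: 48  (via SW4)
SW9: 52  (via SW34)
SW16: 73  (via SW34)
SW8: 87  (via SW16)
SW38: 112  (via SW8)
Shortest route: SW25–SW4–SW34–SW16–SW8–SW38 = 112.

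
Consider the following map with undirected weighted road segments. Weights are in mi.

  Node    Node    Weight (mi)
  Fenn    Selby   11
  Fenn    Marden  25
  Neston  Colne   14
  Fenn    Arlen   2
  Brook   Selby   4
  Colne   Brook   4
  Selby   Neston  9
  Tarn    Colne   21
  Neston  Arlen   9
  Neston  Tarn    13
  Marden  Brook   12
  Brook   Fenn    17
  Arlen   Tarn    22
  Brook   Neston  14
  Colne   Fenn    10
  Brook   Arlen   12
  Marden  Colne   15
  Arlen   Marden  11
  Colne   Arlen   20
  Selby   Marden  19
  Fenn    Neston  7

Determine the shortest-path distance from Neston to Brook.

13 mi

Running Dijkstra from Neston:
Neston: 0
Fenn: 7  (via Neston)
Selby: 9  (via Neston)
Arlen: 9  (via Neston)
Brook: 13  (via Selby)
Shortest route: Neston–Selby–Brook = 13 mi.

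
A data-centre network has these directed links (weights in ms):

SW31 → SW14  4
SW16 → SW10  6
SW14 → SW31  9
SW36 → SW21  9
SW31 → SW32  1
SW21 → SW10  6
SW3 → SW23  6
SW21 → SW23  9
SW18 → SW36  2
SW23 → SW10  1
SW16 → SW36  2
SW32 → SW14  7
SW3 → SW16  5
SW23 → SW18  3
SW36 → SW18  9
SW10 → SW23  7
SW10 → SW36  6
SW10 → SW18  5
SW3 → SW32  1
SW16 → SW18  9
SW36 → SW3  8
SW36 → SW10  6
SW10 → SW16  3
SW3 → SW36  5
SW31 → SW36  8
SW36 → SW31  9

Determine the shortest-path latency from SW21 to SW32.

20 ms

Compare a few routes:
SW21 → SW10 → SW36 → SW3 → SW32: 6+6+8+1 = 21
SW21 → SW10 → SW16 → SW36 → SW31 → SW32: 6+3+2+9+1 = 21
SW21 → SW10 → SW16 → SW36 → SW3 → SW32: 6+3+2+8+1 = 20
The minimum is 20 ms via SW21 → SW10 → SW16 → SW36 → SW3 → SW32.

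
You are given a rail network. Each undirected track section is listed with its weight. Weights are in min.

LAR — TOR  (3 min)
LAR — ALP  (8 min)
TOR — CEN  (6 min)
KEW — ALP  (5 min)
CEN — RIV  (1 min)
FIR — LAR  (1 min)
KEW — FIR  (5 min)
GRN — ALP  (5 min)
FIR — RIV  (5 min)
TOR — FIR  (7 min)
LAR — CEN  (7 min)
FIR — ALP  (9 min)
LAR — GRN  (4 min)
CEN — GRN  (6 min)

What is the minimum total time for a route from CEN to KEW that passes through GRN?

16 min

Shortest CEN→GRN: CEN → GRN = 6
Best GRN to KEW: GRN → ALP → KEW costing 10
Total via GRN: 6 + 10 = 16 min.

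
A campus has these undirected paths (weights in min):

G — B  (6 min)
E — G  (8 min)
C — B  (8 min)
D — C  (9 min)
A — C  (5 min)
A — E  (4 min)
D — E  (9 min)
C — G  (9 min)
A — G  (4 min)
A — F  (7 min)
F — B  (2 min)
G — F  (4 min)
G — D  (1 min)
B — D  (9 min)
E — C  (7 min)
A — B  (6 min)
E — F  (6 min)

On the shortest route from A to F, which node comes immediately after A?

Candidate routes:
A–G–F: 4+4 = 8
A–B–F: 6+2 = 8
A–F: 7 = 7
Cheapest is A–F at 7 min.
So from A the first move is to F.

F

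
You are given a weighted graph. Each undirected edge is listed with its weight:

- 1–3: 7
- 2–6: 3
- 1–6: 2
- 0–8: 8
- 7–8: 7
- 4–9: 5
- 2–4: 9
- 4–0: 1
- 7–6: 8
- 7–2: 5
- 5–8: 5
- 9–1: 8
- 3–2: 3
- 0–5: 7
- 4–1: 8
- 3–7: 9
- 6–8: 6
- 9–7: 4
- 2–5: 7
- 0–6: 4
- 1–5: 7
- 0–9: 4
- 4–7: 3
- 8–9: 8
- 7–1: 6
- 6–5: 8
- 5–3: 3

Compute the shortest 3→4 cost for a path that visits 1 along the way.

14

Shortest 3→1: 3–1 = 7
Best 1 to 4: 1–6–0–4 costing 7
Total via 1: 7 + 7 = 14.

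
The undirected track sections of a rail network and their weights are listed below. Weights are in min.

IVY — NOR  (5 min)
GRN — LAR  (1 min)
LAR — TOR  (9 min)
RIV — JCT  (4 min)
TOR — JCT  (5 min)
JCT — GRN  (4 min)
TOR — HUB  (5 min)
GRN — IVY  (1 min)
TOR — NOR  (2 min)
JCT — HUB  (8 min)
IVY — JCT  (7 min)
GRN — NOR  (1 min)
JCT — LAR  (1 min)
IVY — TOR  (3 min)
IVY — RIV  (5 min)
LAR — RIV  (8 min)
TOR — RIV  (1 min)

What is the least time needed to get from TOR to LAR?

Compare a few routes:
TOR–NOR–GRN–LAR: 2+1+1 = 4
TOR–JCT–LAR: 5+1 = 6
TOR–IVY–GRN–LAR: 3+1+1 = 5
TOR–RIV–JCT–LAR: 1+4+1 = 6
The minimum is 4 min via TOR–NOR–GRN–LAR.

4 min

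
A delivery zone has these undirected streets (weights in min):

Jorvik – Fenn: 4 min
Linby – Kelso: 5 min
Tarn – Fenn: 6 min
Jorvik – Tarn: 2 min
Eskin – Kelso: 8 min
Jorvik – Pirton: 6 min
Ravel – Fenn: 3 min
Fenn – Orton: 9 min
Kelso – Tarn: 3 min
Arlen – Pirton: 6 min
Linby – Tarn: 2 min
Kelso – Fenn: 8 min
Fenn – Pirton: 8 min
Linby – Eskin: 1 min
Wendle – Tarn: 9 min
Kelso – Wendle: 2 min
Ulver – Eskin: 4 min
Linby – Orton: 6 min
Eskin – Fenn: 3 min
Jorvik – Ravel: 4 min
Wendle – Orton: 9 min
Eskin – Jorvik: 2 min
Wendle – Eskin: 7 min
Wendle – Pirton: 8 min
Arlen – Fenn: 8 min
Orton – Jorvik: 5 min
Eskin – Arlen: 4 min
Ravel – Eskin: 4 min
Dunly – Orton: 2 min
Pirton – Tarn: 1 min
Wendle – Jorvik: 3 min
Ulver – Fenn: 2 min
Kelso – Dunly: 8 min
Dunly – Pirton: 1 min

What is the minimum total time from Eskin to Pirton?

4 min

Enumerating some paths:
Eskin → Jorvik → Pirton: 2+6 = 8
Eskin → Linby → Tarn → Pirton: 1+2+1 = 4
Eskin → Arlen → Pirton: 4+6 = 10
Eskin → Jorvik → Tarn → Pirton: 2+2+1 = 5
Cheapest is Eskin → Linby → Tarn → Pirton at 4 min.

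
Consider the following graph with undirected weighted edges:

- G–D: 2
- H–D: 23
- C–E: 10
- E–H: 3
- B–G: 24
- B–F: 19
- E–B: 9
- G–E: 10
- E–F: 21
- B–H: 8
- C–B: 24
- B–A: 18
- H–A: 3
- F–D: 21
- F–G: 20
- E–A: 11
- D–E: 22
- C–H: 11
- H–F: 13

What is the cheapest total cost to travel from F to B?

Enumerating some paths:
F–B: 19 = 19
F–H–B: 13+8 = 21
The minimum is 19 via F–B.

19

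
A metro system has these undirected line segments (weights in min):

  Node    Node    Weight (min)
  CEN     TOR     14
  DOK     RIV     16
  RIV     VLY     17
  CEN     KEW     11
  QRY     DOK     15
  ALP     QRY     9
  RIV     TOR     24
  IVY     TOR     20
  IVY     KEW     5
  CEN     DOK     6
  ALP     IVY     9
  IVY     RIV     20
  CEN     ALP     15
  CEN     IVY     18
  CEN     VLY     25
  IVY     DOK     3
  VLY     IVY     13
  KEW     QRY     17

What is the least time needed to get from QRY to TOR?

35 min

Shortest distances from QRY:
QRY: 0
ALP: 9  (via QRY)
DOK: 15  (via QRY)
KEW: 17  (via QRY)
IVY: 18  (via ALP)
CEN: 21  (via DOK)
VLY: 31  (via IVY)
RIV: 31  (via DOK)
TOR: 35  (via CEN)
Shortest route: QRY → DOK → CEN → TOR = 35 min.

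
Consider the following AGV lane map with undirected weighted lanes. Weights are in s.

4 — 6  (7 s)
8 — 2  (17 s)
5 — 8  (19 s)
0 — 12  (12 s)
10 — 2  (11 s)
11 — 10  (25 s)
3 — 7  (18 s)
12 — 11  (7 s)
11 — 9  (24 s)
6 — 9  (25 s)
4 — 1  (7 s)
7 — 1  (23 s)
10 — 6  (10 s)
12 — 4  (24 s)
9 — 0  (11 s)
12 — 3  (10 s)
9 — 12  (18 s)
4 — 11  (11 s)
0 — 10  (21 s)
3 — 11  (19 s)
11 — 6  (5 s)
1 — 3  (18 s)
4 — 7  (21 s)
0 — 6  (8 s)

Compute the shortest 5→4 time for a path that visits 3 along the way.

104 s

Shortest 5→3: 5 → 8 → 2 → 10 → 6 → 11 → 12 → 3 = 79
Shortest 3→4: 3 → 1 → 4 = 25
Total via 3: 79 + 25 = 104 s.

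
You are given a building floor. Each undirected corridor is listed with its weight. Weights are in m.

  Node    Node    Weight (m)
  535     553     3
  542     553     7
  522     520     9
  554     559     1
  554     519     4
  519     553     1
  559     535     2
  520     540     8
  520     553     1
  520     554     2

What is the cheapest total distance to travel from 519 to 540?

Candidate routes:
519–553–535–559–554–520–540: 1+3+2+1+2+8 = 17
519–554–559–535–553–520–540: 4+1+2+3+1+8 = 19
519–554–520–540: 4+2+8 = 14
519–553–520–540: 1+1+8 = 10
The minimum is 10 m via 519–553–520–540.

10 m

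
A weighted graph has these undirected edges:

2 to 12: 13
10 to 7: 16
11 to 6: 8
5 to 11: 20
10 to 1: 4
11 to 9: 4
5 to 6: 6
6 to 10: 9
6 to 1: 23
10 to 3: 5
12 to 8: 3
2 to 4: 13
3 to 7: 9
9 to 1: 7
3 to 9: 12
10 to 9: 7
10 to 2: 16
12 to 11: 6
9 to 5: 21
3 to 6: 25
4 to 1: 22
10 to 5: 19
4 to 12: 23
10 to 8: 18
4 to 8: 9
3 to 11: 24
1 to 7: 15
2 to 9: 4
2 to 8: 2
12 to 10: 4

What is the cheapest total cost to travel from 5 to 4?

31

Shortest distances from 5:
5: 0
6: 6  (via 5)
11: 14  (via 6)
10: 15  (via 6)
9: 18  (via 11)
1: 19  (via 10)
12: 19  (via 10)
3: 20  (via 10)
2: 22  (via 9)
8: 22  (via 12)
7: 29  (via 3)
4: 31  (via 8)
Shortest route: 5–6–10–12–8–4 = 31.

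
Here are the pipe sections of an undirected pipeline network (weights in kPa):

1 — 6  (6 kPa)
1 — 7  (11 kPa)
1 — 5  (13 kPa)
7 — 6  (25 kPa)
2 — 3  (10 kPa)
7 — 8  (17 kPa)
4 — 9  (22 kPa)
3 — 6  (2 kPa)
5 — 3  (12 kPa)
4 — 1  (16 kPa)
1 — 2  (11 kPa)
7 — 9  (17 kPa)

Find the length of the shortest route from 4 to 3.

Enumerating some paths:
4 - 1 - 2 - 3: 16+11+10 = 37
4 - 1 - 6 - 3: 16+6+2 = 24
Cheapest is 4 - 1 - 6 - 3 at 24 kPa.

24 kPa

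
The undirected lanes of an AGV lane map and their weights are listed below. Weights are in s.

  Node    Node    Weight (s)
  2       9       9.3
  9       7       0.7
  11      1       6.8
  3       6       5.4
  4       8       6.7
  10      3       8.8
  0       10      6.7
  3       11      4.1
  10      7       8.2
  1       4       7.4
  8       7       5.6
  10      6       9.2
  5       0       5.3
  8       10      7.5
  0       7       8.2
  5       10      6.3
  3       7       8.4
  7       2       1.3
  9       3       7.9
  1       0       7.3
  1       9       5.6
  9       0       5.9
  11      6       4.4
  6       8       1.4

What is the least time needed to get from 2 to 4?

Candidate routes:
2 - 7 - 8 - 4: 1.3+5.6+6.7 = 13.6
2 - 7 - 9 - 1 - 4: 1.3+0.7+5.6+7.4 = 15
2 - 9 - 7 - 8 - 4: 9.3+0.7+5.6+6.7 = 22.3
The minimum is 13.6 s via 2 - 7 - 8 - 4.

13.6 s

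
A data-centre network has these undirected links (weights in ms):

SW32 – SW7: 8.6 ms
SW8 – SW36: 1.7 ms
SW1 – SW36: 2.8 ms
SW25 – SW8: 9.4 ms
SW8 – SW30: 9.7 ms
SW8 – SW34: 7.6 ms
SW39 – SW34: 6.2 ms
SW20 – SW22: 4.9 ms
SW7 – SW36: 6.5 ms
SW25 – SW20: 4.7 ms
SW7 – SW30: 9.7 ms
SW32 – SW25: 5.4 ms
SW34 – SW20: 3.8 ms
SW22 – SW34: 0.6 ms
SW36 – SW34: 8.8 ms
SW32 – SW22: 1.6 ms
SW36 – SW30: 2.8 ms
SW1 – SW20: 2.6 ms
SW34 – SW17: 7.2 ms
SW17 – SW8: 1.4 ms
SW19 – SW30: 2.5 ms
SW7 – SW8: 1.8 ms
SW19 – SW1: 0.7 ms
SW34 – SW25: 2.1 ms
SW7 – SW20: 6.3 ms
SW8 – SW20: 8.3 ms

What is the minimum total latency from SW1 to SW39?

12.6 ms

Compare a few routes:
SW1 - SW20 - SW22 - SW34 - SW39: 2.6+4.9+0.6+6.2 = 14.3
SW1 - SW20 - SW34 - SW39: 2.6+3.8+6.2 = 12.6
Cheapest is SW1 - SW20 - SW34 - SW39 at 12.6 ms.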